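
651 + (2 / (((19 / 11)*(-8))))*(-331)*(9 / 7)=712.60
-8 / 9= -0.89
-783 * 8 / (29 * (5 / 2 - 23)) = 432 / 41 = 10.54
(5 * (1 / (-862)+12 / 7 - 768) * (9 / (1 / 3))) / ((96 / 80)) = -86207.27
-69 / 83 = -0.83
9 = 9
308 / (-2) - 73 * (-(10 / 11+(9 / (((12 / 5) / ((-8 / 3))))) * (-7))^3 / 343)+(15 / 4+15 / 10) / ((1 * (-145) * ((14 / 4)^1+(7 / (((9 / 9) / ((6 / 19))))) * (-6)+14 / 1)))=230595146730679 / 3045075110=75727.24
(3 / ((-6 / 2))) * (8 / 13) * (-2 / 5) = 16 / 65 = 0.25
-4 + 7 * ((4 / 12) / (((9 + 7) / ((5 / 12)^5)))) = -47753869 / 11943936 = -4.00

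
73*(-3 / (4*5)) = -219 / 20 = -10.95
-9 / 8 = -1.12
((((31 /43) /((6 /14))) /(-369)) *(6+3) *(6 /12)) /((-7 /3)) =31 /3526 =0.01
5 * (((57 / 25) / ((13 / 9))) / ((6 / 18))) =1539 / 65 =23.68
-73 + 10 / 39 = -2837 / 39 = -72.74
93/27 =31/9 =3.44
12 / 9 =4 / 3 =1.33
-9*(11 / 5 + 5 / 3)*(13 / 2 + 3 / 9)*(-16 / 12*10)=9512 / 3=3170.67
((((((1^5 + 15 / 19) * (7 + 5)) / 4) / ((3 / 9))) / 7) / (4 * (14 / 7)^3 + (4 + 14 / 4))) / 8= 153 / 21014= 0.01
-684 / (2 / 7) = -2394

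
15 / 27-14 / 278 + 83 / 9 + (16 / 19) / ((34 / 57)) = 236897 / 21267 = 11.14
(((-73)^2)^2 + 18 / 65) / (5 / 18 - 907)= -33225942294 / 1060865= -31319.67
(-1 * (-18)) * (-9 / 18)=-9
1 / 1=1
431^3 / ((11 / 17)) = 123733713.36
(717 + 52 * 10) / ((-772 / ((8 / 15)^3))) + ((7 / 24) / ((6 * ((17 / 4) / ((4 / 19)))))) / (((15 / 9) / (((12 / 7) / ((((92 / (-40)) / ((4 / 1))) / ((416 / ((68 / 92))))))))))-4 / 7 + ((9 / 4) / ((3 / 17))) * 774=493991131591211 / 50073801750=9865.26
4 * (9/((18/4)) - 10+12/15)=-144/5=-28.80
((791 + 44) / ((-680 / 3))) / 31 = -501 / 4216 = -0.12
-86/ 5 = -17.20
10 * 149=1490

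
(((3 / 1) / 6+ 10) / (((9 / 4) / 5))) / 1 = 70 / 3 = 23.33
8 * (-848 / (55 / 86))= -583424 / 55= -10607.71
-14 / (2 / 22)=-154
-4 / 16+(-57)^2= 12995 / 4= 3248.75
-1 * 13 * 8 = -104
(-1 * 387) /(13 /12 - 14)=4644 /155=29.96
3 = 3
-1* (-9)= 9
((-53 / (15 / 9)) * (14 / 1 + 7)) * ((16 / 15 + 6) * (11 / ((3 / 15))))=-1297758 / 5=-259551.60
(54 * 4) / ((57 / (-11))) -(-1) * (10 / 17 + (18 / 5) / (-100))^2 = -14200840229 / 343187500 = -41.38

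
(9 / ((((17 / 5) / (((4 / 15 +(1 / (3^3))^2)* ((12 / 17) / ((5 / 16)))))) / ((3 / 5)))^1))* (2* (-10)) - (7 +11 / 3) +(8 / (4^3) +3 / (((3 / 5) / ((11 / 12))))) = -2620801 / 104040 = -25.19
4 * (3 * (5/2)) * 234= 7020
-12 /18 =-2 /3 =-0.67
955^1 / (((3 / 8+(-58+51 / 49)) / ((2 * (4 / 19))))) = -2994880 / 421439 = -7.11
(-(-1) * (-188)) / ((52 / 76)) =-3572 / 13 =-274.77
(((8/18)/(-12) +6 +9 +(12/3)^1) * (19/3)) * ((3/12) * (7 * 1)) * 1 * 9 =17024/9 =1891.56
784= 784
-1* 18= -18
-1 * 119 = -119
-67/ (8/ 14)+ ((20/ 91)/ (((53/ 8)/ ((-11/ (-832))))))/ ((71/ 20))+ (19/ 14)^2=-3596276435/ 31161403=-115.41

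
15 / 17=0.88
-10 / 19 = -0.53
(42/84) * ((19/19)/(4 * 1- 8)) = -1/8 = -0.12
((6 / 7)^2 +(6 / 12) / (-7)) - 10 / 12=-25 / 147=-0.17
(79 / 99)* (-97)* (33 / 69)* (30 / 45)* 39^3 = -33671222 / 23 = -1463966.17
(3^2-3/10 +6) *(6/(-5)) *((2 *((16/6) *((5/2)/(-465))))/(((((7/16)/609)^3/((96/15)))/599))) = 20266584955158528/3875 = 5230086440040.91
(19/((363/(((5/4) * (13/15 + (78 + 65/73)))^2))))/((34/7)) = 253605316237/2367738648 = 107.11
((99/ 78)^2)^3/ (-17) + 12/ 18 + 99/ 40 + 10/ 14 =1990624534991/ 551414660160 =3.61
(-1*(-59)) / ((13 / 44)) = 2596 / 13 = 199.69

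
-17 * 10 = -170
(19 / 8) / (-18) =-19 / 144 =-0.13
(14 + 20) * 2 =68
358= 358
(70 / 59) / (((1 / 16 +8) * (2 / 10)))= 5600 / 7611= 0.74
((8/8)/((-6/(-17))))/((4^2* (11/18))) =51/176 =0.29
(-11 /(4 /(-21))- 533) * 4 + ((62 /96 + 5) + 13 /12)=-90925 /48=-1894.27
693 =693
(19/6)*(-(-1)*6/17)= 19/17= 1.12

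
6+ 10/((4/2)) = 11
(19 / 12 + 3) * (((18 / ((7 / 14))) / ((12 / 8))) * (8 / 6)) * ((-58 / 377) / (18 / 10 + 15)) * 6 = -2200 / 273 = -8.06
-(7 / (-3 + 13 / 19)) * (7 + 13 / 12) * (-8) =-12901 / 66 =-195.47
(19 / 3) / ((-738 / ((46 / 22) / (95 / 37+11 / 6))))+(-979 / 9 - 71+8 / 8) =-708985012 / 3965643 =-178.78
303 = 303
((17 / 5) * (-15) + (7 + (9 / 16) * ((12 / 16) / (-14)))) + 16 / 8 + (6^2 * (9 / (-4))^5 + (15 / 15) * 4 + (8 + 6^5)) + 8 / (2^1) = 5674.03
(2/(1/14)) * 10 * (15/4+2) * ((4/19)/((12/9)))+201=8649/19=455.21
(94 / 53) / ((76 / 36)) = 846 / 1007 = 0.84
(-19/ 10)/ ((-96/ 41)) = 779/ 960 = 0.81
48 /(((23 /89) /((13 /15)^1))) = 18512 /115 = 160.97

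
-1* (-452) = 452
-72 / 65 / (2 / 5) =-36 / 13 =-2.77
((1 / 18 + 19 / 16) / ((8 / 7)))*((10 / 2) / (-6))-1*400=-2771065 / 6912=-400.91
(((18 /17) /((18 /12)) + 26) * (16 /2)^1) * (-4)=-14528 /17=-854.59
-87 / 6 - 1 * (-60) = 91 / 2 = 45.50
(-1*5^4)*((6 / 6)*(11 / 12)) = -6875 / 12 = -572.92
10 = 10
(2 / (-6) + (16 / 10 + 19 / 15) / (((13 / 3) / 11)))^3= 2482309864 / 7414875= 334.77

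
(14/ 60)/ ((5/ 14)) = 49/ 75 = 0.65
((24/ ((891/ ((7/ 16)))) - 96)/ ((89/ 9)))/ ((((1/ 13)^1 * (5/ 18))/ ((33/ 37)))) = -180297/ 445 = -405.16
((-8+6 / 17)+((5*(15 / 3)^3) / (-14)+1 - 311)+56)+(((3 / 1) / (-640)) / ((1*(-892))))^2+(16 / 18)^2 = -959693507215273249 / 3141388409241600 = -305.50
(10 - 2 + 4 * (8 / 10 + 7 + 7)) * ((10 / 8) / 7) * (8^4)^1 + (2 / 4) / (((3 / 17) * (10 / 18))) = 491571 / 10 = 49157.10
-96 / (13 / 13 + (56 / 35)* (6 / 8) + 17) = -5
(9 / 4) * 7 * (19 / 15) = 399 / 20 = 19.95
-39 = -39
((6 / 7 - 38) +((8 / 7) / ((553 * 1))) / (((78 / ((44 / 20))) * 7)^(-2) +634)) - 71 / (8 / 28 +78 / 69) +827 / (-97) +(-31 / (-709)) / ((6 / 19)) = -3919681101743276210729 / 40972504427757741972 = -95.67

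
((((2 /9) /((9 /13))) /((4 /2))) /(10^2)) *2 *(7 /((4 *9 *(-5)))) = -0.00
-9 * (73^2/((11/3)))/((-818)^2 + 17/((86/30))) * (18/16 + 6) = -352657233/2531987656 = -0.14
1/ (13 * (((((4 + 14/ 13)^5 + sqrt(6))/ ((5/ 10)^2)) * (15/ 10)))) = 993551963976/ 261389342293307447 - 10604499373 * sqrt(6)/ 9410016322559068092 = 0.00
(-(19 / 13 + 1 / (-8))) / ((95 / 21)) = -2919 / 9880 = -0.30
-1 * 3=-3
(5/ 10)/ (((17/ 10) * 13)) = 0.02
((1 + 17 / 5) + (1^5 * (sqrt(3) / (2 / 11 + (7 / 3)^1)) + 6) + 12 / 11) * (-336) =-212352 / 55 -11088 * sqrt(3) / 83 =-4092.33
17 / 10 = 1.70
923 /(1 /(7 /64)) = 6461 /64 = 100.95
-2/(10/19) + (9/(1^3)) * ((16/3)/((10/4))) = 77/5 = 15.40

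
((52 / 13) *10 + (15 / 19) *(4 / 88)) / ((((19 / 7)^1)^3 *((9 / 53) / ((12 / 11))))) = 608451130 / 47306523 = 12.86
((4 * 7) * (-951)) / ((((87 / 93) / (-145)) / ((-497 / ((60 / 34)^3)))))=-167966297429 / 450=-373258438.73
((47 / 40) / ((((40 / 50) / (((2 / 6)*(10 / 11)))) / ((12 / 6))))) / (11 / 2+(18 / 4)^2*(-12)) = -47 / 12540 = -0.00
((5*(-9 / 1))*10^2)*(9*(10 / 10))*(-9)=364500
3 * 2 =6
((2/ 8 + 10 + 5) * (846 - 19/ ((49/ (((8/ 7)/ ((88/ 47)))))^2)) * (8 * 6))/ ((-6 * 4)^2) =734636149343/ 683305392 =1075.12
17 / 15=1.13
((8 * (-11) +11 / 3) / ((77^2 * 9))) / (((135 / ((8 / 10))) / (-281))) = 25852 / 9823275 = 0.00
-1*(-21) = 21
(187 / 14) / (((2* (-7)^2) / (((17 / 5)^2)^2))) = 15618427 / 857500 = 18.21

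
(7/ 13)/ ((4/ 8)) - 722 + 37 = -683.92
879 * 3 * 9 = 23733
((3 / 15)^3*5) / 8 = 1 / 200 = 0.00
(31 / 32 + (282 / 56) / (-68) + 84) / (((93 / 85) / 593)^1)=958522235 / 20832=46012.01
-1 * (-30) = 30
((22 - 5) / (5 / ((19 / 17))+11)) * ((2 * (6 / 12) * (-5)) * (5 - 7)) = 1615 / 147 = 10.99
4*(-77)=-308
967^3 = 904231063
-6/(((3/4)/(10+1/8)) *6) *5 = -135/2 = -67.50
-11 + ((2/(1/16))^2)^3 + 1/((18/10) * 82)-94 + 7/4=1584842779837/1476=1073741720.76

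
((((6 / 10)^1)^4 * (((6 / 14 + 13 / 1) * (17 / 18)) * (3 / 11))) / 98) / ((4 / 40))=21573 / 471625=0.05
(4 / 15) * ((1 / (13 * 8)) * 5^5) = 625 / 78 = 8.01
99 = 99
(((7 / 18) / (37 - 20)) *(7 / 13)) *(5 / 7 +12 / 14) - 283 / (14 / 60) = -33772681 / 27846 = -1212.84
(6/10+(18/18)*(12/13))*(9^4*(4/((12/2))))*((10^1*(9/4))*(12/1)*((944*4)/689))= 88295733504/8957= 9857735.12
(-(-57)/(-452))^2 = 0.02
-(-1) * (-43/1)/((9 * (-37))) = 43/333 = 0.13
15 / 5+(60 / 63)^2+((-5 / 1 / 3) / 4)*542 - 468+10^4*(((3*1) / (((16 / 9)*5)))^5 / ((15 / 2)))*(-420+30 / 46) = -5215358738041 / 1661829120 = -3138.32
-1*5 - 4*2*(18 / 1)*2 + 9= -284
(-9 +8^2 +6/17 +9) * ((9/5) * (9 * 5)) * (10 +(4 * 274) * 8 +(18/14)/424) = 45756115.34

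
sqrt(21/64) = sqrt(21)/8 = 0.57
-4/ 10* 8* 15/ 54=-8/ 9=-0.89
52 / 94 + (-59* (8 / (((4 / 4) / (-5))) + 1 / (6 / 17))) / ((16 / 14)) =4329901 / 2256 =1919.28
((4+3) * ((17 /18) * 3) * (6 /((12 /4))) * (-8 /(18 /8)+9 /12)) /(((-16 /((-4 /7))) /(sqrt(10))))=-12.57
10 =10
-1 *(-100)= 100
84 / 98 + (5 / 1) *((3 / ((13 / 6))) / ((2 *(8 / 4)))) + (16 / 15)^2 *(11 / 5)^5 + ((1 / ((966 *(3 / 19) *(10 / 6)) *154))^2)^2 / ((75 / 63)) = 1450216337527165394787526097 / 23686750032025740660000000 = 61.22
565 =565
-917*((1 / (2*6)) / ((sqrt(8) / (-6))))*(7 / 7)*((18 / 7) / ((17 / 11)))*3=38907*sqrt(2) / 68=809.16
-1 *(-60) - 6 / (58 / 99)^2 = 42.52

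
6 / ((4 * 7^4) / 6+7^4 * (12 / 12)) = 18 / 12005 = 0.00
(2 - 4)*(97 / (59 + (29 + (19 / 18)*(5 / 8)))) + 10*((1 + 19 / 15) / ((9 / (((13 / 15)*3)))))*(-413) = -4664900924 / 1723545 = -2706.57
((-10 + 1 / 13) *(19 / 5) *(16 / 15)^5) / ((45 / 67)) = -57398001664 / 740390625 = -77.52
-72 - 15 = -87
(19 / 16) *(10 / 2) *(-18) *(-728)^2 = -56642040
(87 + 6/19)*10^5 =8731578.95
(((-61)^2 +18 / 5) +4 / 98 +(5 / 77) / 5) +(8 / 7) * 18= 10093382 / 2695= 3745.23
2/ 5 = 0.40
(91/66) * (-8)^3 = -23296/33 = -705.94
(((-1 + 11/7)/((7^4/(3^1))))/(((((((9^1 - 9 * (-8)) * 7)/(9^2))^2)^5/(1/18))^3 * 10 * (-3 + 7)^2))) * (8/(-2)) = -1/7364235377644523355912030648331920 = -0.00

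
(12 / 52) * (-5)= -15 / 13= -1.15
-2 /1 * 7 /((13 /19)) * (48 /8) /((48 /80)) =-204.62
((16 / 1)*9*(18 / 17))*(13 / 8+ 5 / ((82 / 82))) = 17172 / 17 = 1010.12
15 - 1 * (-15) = 30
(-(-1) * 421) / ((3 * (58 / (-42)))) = -2947 / 29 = -101.62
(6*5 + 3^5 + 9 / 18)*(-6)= -1641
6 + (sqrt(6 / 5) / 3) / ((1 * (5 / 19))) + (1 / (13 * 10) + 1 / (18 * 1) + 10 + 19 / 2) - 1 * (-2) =19 * sqrt(30) / 75 + 32249 / 1170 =28.95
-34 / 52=-17 / 26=-0.65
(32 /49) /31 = 32 /1519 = 0.02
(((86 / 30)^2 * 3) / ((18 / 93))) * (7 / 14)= 57319 / 900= 63.69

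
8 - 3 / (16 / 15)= 5.19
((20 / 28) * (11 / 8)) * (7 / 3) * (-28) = -385 / 6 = -64.17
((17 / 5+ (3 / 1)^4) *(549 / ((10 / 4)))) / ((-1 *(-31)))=463356 / 775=597.88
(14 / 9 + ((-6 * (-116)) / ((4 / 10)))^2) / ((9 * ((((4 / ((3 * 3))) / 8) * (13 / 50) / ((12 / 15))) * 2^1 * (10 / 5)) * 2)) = 2328924.27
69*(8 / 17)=552 / 17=32.47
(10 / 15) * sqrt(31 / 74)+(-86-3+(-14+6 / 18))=-308 / 3+sqrt(2294) / 111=-102.24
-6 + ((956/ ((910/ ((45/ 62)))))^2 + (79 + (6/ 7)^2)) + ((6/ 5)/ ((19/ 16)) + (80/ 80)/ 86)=4898281532451/ 65017194970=75.34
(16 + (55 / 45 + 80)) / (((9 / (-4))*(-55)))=700 / 891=0.79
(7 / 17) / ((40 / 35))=49 / 136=0.36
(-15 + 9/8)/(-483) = 37/1288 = 0.03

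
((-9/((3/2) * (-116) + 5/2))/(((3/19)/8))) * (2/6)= 304/343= 0.89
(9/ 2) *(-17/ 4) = -153/ 8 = -19.12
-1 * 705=-705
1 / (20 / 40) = 2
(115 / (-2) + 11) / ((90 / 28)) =-217 / 15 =-14.47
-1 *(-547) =547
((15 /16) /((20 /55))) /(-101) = -165 /6464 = -0.03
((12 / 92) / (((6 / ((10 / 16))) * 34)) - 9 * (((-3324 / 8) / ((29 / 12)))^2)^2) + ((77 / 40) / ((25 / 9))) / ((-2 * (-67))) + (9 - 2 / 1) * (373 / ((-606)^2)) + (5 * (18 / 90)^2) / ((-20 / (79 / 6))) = -53511658890294411695494817651 / 6804383770143252000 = -7864291712.22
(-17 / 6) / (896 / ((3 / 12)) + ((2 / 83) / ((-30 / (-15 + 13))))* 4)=-7055 / 8924176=-0.00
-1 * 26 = -26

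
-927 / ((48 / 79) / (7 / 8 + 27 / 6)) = -1049673 / 128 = -8200.57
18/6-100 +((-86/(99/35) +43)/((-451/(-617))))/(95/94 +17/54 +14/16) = -9882024491/110823779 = -89.17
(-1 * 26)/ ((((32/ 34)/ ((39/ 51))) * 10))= -169/ 80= -2.11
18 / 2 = 9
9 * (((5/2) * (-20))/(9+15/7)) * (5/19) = -10.63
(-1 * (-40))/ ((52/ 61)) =46.92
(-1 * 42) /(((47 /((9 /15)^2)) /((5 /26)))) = -189 /3055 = -0.06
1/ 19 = 0.05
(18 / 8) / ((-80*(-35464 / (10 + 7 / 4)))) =0.00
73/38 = 1.92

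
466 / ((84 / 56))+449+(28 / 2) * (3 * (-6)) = 1523 / 3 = 507.67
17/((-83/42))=-714/83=-8.60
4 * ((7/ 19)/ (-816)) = -7/ 3876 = -0.00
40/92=10/23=0.43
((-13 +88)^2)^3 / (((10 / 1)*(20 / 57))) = 405791015625 / 8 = 50723876953.12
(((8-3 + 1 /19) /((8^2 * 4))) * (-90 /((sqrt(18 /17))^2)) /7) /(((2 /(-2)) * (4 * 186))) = 85 /263872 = 0.00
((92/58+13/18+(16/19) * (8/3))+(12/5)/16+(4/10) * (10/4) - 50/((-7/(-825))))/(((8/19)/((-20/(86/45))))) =146323.14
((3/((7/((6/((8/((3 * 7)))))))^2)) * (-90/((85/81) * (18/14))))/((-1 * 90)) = 11.26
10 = 10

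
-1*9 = -9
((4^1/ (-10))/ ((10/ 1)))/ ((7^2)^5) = -1/ 7061881225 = -0.00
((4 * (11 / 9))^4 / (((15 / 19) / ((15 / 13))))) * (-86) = -6124388864 / 85293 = -71804.12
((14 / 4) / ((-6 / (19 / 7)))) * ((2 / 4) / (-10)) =19 / 240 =0.08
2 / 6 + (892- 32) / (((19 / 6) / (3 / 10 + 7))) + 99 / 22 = 226559 / 114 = 1987.36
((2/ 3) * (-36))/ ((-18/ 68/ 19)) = 5168/ 3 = 1722.67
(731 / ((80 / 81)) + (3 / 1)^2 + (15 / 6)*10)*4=61931 / 20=3096.55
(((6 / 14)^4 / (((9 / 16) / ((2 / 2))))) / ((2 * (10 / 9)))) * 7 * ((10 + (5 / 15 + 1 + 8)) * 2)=12528 / 1715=7.30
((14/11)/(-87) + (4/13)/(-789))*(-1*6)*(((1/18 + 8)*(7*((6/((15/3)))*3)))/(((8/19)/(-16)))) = -26143544/37609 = -695.14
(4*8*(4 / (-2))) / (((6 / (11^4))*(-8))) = 58564 / 3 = 19521.33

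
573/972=191/324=0.59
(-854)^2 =729316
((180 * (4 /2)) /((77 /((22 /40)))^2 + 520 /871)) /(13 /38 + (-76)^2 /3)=68742 /7207290937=0.00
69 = 69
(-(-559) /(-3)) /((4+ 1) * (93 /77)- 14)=23.41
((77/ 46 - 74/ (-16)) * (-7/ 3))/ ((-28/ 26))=15067/ 1104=13.65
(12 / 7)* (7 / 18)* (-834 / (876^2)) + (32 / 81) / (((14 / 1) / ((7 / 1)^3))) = 9.68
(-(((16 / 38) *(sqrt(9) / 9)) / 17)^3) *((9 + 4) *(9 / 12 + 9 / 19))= -51584 / 5762403657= -0.00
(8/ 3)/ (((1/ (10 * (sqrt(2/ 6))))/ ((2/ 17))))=160 * sqrt(3)/ 153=1.81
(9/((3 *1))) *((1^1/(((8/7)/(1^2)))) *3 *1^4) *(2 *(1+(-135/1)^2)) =574119/2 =287059.50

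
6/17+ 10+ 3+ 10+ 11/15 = 6142/255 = 24.09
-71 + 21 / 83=-5872 / 83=-70.75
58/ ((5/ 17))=986/ 5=197.20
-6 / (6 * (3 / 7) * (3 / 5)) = -35 / 9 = -3.89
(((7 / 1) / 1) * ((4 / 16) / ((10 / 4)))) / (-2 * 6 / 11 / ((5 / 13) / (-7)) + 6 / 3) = 77 / 2404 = 0.03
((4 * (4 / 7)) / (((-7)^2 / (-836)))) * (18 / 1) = -240768 / 343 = -701.95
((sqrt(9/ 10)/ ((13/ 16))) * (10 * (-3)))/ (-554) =72 * sqrt(10)/ 3601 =0.06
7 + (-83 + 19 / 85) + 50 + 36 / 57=-40609 / 1615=-25.14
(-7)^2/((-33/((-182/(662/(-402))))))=-597506/3641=-164.10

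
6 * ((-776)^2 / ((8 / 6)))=2709792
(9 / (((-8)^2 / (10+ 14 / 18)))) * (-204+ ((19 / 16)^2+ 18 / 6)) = -4956215 / 16384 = -302.50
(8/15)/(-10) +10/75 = 2/25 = 0.08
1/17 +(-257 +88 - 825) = -16897/17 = -993.94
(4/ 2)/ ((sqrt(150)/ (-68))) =-68*sqrt(6)/ 15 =-11.10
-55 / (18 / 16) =-48.89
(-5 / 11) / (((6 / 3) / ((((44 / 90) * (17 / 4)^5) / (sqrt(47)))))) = -1419857 * sqrt(47) / 433152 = -22.47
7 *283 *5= 9905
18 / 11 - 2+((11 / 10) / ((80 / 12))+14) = 30363 / 2200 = 13.80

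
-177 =-177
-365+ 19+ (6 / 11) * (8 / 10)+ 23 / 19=-359849 / 1045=-344.35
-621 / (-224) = 621 / 224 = 2.77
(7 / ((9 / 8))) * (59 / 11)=3304 / 99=33.37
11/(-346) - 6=-6.03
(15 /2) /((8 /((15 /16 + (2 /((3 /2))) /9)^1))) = 2345 /2304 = 1.02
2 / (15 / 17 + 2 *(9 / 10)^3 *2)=8500 / 16143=0.53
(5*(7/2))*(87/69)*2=1015/23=44.13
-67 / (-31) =67 / 31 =2.16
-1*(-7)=7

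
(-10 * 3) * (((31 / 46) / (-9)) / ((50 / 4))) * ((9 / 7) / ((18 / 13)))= 403 / 2415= 0.17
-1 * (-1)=1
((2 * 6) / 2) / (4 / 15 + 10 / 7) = 315 / 89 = 3.54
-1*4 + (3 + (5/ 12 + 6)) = 65/ 12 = 5.42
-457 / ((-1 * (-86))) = -5.31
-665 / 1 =-665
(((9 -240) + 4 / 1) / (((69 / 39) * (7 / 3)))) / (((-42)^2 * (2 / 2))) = -0.03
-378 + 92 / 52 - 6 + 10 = -4839 / 13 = -372.23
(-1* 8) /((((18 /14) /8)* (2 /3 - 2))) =112 /3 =37.33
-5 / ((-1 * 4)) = 1.25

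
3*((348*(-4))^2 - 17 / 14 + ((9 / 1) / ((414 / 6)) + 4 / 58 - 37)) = 54280654347 / 9338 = 5812877.96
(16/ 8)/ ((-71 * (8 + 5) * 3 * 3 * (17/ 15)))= -10/ 47073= -0.00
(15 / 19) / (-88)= -15 / 1672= -0.01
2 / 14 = 0.14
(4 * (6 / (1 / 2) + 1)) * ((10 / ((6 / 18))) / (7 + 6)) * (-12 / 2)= -720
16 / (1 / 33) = 528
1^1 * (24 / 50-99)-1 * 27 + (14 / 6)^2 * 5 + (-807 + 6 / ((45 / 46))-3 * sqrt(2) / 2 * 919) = -2757 * sqrt(2) / 2-202312 / 225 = -2848.66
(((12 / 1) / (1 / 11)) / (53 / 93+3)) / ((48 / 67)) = 68541 / 1328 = 51.61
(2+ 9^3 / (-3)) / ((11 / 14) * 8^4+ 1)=-1687 / 22535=-0.07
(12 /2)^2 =36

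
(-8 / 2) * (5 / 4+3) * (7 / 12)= -119 / 12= -9.92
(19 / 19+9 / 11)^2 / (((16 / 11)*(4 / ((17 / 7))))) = 425 / 308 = 1.38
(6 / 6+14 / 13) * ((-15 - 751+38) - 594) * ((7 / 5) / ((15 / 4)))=-333144 / 325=-1025.06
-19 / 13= -1.46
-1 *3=-3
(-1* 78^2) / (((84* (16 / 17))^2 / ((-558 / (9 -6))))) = 4542213 / 25088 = 181.05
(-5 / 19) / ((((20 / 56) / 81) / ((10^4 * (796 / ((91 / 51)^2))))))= -3354041520000 / 22477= -149221049.07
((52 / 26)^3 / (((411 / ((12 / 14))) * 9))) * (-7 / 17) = -16 / 20961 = -0.00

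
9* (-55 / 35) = -99 / 7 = -14.14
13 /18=0.72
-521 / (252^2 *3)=-521 / 190512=-0.00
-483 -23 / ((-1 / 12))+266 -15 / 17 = 988 / 17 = 58.12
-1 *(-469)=469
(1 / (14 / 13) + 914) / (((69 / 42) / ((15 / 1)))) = 192135 / 23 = 8353.70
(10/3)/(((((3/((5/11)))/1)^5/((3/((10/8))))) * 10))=2500/39135393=0.00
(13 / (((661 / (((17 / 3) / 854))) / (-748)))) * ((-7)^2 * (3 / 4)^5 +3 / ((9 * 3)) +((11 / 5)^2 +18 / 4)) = -200709162797 / 97544563200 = -2.06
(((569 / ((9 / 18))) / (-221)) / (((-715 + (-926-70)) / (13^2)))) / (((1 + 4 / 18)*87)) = 44382 / 9278753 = 0.00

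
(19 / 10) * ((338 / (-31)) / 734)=-3211 / 113770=-0.03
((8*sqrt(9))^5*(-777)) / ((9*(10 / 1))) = -343719936 / 5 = -68743987.20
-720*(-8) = 5760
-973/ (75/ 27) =-8757/ 25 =-350.28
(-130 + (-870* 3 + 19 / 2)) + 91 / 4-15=-10891 / 4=-2722.75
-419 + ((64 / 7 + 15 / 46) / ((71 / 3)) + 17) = -9181377 / 22862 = -401.60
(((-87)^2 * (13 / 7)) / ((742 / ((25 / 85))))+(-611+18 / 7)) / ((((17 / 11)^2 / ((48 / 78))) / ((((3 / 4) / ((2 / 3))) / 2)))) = -57968603649 / 663471172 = -87.37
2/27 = 0.07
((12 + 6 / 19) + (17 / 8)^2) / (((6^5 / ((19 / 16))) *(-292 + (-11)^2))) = -20467 / 1361608704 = -0.00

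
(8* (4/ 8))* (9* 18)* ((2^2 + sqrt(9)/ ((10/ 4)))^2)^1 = 438048/ 25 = 17521.92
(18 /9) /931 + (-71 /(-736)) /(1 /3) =199775 /685216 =0.29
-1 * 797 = -797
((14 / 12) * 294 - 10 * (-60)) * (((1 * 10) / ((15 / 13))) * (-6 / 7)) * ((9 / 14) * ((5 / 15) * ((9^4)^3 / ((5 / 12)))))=-249285865515881688 / 245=-1017493328636251.79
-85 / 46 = -1.85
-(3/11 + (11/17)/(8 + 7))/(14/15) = -443/1309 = -0.34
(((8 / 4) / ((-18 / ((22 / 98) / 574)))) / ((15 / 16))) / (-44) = 2 / 1898505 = 0.00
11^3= 1331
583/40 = 14.58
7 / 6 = 1.17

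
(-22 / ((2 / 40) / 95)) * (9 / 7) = -376200 / 7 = -53742.86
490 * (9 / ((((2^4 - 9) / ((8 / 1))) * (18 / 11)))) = 3080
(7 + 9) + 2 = 18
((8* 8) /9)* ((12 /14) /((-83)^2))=128 /144669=0.00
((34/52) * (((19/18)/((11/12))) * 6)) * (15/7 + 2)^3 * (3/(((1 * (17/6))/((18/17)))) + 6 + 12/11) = 24194570892/9172163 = 2637.83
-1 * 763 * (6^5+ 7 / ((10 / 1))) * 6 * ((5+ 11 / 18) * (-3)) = 599295832.10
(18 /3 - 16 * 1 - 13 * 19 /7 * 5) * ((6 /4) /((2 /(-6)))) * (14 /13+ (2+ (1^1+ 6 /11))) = 7763445 /2002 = 3877.84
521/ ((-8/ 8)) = -521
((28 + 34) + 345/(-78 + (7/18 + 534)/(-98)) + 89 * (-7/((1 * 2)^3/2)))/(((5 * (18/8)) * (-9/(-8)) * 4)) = -7685126/3974697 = -1.93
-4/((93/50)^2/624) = -721.47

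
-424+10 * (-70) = -1124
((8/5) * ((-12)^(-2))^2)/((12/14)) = 7/77760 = 0.00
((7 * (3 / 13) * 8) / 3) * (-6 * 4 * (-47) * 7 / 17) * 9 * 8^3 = 2037547008 / 221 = 9219669.72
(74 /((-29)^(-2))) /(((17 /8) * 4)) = 124468 /17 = 7321.65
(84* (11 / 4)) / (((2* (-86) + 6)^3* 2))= -0.00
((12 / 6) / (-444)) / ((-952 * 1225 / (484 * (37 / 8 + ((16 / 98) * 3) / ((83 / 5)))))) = 18324119 / 2105863317600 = 0.00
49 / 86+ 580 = 49929 / 86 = 580.57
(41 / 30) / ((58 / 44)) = 451 / 435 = 1.04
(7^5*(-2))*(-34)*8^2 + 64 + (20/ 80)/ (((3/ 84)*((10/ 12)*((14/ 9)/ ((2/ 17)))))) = 6217250934/ 85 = 73144128.64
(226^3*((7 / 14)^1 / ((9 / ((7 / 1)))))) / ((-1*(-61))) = 40401116 / 549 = 73590.38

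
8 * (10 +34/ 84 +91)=17036/ 21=811.24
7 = 7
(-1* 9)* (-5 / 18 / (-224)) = -5 / 448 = -0.01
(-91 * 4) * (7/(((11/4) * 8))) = -1274/11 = -115.82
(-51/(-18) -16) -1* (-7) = -37/6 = -6.17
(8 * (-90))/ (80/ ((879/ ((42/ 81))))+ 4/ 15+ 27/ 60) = -341755200/ 362573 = -942.58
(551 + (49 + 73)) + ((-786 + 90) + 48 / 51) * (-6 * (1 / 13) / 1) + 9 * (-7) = 205706 / 221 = 930.80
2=2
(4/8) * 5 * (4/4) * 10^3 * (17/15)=8500/3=2833.33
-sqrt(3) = -1.73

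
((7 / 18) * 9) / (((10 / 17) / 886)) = 52717 / 10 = 5271.70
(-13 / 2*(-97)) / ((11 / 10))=573.18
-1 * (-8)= 8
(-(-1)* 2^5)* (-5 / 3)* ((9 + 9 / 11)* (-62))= 357120 / 11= 32465.45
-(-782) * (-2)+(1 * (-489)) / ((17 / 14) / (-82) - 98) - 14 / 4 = -117210197 / 75014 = -1562.51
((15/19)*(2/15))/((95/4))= 8/1805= 0.00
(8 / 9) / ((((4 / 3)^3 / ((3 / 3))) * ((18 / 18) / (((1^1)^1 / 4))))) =3 / 32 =0.09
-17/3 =-5.67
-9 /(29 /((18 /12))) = -0.47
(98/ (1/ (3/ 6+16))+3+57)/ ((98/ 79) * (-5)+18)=132483/ 932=142.15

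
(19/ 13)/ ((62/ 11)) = 209/ 806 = 0.26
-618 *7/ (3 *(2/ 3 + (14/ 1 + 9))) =-4326/ 71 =-60.93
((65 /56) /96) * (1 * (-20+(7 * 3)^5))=265465265 /5376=49379.70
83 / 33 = 2.52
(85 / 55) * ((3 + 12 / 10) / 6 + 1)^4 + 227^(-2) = 73163921353 / 5668190000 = 12.91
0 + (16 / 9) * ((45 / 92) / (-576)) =-5 / 3312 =-0.00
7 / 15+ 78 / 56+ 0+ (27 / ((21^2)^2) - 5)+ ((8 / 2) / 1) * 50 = 9453201 / 48020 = 196.86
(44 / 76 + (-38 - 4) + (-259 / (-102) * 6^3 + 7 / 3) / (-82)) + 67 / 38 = -1842433 / 39729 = -46.38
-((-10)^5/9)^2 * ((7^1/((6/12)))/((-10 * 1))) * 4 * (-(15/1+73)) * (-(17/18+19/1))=884576000000000/729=1213410150891.63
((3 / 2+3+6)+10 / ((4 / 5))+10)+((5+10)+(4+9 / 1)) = 61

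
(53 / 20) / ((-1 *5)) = -53 / 100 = -0.53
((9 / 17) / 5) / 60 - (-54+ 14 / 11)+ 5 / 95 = 18753327 / 355300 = 52.78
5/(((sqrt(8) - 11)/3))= -165/113 - 30 * sqrt(2)/113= -1.84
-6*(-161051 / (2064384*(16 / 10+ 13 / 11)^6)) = 4457994853296875 / 4413547641987219456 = 0.00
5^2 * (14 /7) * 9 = 450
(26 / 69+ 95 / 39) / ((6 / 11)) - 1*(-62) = 120479 / 1794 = 67.16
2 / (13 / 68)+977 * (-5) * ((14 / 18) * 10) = -4444126 / 117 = -37983.98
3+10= 13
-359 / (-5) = 359 / 5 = 71.80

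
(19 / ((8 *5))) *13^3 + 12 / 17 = 710111 / 680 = 1044.28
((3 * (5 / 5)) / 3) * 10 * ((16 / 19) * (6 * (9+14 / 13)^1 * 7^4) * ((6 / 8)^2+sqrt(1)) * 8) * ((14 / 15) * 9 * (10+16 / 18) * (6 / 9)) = 690458451200 / 741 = 931792781.65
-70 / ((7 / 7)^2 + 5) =-35 / 3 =-11.67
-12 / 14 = -6 / 7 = -0.86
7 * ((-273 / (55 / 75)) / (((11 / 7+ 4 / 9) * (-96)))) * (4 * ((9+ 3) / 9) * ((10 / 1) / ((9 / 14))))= 1560650 / 1397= 1117.14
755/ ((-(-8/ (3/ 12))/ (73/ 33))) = 52.19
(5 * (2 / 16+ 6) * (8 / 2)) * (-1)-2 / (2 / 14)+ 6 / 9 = -815 / 6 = -135.83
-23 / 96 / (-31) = 23 / 2976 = 0.01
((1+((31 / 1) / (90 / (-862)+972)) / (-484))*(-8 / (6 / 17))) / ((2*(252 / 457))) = -1574993420243 / 76636214424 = -20.55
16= 16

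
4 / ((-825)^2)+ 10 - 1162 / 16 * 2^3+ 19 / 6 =-567.83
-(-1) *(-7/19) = -7/19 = -0.37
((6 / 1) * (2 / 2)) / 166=3 / 83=0.04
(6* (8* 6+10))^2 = 121104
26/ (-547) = -26/ 547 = -0.05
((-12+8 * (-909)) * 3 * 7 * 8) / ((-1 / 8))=9789696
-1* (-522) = 522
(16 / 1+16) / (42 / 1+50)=0.35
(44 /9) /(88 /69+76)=253 /3999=0.06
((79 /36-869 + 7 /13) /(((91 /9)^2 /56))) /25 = -7297434 /384475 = -18.98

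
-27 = -27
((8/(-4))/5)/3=-2/15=-0.13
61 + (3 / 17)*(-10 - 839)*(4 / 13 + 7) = -228484 / 221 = -1033.86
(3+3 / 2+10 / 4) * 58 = 406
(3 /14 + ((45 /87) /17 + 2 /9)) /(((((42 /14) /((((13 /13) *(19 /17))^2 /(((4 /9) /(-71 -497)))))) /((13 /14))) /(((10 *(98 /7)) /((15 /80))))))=-1546328482400 /8976051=-172272.69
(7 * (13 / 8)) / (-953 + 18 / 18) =-13 / 1088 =-0.01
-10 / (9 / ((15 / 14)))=-25 / 21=-1.19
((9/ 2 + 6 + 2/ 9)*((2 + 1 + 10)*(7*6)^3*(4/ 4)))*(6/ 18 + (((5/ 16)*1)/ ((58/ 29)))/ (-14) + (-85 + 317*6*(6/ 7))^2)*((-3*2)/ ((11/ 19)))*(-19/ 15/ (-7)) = -20348050646943331/ 440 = -46245569652143.93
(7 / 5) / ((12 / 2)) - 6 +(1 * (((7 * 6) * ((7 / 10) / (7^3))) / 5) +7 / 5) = -4567 / 1050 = -4.35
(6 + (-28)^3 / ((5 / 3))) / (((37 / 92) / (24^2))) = -3488251392 / 185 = -18855412.93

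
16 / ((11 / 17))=272 / 11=24.73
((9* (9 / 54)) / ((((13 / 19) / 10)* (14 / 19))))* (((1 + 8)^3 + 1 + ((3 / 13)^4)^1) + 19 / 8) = 906143647005 / 41584816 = 21790.25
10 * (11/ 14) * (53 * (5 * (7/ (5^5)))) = 583/ 125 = 4.66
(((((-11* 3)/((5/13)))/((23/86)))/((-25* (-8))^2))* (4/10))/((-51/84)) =129129/24437500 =0.01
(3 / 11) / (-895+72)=-3 / 9053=-0.00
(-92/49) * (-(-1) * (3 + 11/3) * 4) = -50.07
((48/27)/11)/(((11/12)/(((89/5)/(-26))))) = -2848/23595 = -0.12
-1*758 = -758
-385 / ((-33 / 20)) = 700 / 3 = 233.33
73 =73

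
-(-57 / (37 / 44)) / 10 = 1254 / 185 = 6.78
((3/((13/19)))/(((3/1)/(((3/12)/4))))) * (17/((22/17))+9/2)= 1843/1144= 1.61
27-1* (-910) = 937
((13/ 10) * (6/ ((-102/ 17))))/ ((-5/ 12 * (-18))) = -13/ 75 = -0.17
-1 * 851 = -851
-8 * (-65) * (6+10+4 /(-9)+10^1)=119600 /9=13288.89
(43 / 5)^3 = 79507 / 125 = 636.06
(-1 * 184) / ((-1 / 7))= 1288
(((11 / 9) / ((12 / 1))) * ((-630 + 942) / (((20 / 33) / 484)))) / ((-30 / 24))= -1522664 / 75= -20302.19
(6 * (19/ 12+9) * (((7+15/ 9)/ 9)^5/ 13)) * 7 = 406251664/ 14348907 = 28.31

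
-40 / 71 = -0.56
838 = 838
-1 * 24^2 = -576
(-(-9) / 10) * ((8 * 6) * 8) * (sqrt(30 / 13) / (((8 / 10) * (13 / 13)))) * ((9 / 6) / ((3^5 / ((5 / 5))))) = 8 * sqrt(390) / 39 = 4.05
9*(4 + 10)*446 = 56196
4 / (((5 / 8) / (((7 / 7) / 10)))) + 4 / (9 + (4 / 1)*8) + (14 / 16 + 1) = 21423 / 8200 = 2.61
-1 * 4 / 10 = -2 / 5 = -0.40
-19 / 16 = -1.19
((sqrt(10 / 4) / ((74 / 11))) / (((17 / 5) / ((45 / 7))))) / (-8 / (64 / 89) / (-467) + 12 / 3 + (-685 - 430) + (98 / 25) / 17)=-5253750 * sqrt(10) / 41525748943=-0.00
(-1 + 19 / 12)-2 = -17 / 12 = -1.42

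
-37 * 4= -148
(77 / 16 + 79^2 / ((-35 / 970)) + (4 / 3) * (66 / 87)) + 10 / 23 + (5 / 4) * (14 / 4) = -38761116907 / 224112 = -172954.22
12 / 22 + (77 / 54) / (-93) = 0.53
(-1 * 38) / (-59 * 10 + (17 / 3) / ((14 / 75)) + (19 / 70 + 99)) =1330 / 16113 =0.08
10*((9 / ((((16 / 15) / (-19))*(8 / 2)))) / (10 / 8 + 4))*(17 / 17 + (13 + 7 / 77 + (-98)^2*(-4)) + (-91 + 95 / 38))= 3620022975 / 1232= 2938330.34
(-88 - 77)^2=27225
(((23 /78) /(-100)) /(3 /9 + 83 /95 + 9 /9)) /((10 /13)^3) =-73853 /25160000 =-0.00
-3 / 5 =-0.60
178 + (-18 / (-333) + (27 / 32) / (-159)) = 11172915 / 62752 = 178.05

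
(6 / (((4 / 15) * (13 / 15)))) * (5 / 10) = 675 / 52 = 12.98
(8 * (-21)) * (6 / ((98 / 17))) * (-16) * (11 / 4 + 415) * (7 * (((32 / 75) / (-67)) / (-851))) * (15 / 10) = 130899456 / 1425425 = 91.83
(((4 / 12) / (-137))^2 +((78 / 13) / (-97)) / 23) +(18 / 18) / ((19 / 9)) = 3372550154 / 7160392269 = 0.47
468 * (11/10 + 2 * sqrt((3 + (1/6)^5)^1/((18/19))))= 2574/5 + 13 * sqrt(1329753)/9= 2180.46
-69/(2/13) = -897/2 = -448.50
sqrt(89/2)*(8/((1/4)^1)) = 213.47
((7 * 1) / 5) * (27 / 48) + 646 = 51743 / 80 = 646.79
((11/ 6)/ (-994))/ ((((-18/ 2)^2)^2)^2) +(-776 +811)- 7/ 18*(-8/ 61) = 548918642592517/ 15660569286684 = 35.05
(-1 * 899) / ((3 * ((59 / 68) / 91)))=-5563012 / 177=-31429.45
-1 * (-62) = 62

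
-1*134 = -134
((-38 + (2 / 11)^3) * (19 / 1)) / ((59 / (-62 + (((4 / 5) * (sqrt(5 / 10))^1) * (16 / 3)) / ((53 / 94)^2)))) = 59571460 / 78529- 54335320832 * sqrt(2) / 661763883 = 642.48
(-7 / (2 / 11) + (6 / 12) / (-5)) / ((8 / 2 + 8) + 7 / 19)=-3.12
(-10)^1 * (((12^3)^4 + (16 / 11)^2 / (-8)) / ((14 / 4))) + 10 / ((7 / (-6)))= -21576963084786140 / 847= -25474572709310.67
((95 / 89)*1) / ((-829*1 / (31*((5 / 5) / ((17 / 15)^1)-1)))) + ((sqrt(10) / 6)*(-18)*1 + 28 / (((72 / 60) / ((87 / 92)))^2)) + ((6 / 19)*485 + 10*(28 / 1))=441.06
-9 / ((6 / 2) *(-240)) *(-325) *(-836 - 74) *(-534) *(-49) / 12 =128976575 / 16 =8061035.94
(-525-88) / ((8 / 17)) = -10421 / 8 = -1302.62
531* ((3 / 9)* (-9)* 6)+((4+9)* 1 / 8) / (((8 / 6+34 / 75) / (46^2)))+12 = -2042553 / 268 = -7621.47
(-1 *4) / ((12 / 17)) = -17 / 3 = -5.67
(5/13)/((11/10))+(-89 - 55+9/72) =-164193/1144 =-143.53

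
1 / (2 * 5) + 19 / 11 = 201 / 110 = 1.83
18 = 18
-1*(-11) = 11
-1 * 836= -836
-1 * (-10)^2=-100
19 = 19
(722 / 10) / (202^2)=361 / 204020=0.00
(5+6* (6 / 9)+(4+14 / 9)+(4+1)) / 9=176 / 81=2.17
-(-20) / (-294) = -10 / 147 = -0.07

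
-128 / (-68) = 32 / 17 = 1.88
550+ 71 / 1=621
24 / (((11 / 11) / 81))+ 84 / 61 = 118668 / 61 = 1945.38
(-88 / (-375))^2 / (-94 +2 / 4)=-1408 / 2390625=-0.00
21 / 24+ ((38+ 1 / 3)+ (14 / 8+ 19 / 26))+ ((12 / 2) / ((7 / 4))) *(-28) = -16945 / 312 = -54.31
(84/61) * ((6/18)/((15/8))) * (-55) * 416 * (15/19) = -5125120/1159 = -4422.02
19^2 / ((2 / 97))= 35017 / 2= 17508.50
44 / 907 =0.05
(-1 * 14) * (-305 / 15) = 854 / 3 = 284.67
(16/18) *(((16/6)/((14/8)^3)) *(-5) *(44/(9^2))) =-901120/750141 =-1.20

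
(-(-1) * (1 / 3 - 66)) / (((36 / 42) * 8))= -1379 / 144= -9.58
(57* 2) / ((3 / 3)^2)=114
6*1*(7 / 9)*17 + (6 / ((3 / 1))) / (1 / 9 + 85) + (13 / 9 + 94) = 602540 / 3447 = 174.80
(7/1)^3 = 343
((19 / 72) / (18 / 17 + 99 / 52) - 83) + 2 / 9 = -3898111 / 47142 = -82.69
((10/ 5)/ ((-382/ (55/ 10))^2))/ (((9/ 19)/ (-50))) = -57475/ 1313316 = -0.04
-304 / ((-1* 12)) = 76 / 3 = 25.33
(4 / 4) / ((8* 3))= 0.04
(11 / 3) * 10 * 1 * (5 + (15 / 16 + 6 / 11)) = 237.71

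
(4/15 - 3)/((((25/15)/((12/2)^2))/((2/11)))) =-2952/275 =-10.73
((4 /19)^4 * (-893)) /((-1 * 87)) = 12032 /596733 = 0.02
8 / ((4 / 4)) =8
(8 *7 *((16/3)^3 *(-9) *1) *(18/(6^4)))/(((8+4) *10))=-3584/405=-8.85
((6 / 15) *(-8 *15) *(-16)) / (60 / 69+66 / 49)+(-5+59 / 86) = 36754669 / 107414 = 342.18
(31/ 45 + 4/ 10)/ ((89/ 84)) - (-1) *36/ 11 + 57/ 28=2605301/ 411180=6.34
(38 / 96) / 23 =0.02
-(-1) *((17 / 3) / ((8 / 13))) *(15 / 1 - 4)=101.29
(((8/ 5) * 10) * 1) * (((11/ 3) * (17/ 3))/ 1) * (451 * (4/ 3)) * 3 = 599729.78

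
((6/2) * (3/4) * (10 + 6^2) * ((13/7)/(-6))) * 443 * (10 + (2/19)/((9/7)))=-143080.12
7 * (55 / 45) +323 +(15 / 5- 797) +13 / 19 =-78961 / 171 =-461.76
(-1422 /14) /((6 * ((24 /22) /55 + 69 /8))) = -191180 /97629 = -1.96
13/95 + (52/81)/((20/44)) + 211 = 1635566/7695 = 212.55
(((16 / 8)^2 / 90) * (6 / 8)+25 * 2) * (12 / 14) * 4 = 6004 / 35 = 171.54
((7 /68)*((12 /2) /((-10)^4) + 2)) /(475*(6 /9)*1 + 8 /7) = 1470441 /2269160000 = 0.00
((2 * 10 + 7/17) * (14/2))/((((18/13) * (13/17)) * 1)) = 2429/18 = 134.94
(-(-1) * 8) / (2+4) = 4 / 3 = 1.33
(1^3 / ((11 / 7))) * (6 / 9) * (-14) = -196 / 33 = -5.94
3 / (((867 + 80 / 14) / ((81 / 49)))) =243 / 42763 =0.01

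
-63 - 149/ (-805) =-50566/ 805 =-62.81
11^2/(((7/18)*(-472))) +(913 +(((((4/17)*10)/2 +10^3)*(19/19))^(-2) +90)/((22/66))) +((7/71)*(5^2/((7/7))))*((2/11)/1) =110516584313042151/93437282061200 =1182.79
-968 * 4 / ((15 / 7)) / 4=-6776 / 15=-451.73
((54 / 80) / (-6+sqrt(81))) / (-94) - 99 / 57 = -124251 / 71440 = -1.74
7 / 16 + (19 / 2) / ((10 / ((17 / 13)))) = 1.68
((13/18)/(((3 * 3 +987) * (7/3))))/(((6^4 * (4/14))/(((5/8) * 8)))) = 65/15489792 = 0.00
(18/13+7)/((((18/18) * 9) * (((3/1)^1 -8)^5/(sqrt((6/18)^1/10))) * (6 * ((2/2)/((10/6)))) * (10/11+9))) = -11 * sqrt(30)/39487500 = -0.00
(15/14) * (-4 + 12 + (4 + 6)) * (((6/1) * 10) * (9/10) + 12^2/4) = 12150/7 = 1735.71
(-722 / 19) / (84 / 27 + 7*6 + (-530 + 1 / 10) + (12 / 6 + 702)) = -3420 / 19729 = -0.17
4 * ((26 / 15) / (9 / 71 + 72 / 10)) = 7384 / 7803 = 0.95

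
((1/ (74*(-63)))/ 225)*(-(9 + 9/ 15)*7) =8/ 124875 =0.00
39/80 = 0.49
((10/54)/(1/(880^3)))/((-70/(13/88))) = -50336000/189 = -266328.04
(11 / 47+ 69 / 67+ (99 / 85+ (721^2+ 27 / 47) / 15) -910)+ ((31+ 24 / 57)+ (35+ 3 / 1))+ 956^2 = 14459792048956 / 15256905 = 947753.95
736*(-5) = -3680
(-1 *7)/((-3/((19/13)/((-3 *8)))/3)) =-133/312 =-0.43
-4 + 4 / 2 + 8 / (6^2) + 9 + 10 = 155 / 9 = 17.22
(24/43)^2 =576/1849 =0.31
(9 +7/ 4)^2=115.56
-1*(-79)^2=-6241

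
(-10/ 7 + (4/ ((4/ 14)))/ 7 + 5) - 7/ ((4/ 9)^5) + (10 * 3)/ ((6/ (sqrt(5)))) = -2853465/ 7168 + 5 * sqrt(5) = -386.90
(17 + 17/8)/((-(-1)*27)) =17/24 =0.71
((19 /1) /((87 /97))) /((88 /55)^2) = 46075 /5568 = 8.27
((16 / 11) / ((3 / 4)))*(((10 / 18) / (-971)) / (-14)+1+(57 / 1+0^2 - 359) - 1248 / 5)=-10778192416 / 10093545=-1067.83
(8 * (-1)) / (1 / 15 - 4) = 120 / 59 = 2.03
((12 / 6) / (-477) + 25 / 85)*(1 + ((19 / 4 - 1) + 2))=7053 / 3604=1.96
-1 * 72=-72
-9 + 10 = 1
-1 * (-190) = 190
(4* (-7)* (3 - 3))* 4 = 0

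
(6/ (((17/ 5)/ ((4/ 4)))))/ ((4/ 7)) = 105/ 34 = 3.09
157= 157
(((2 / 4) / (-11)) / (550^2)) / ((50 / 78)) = -0.00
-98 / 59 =-1.66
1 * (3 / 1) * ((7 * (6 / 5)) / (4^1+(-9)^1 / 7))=882 / 95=9.28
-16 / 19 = -0.84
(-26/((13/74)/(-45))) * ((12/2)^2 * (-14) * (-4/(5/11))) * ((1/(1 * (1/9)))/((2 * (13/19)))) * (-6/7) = -2164745088/13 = -166518852.92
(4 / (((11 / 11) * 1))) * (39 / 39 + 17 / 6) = 46 / 3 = 15.33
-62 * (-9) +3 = 561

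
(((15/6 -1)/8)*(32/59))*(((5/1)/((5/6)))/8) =0.08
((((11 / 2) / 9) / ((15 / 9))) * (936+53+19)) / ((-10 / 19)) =-702.24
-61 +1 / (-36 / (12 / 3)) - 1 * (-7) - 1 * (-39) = -136 / 9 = -15.11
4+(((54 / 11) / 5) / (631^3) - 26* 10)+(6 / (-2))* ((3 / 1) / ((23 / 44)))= -86833427440178 / 317818082615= -273.22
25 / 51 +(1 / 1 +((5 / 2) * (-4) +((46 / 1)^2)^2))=228349822 / 51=4477447.49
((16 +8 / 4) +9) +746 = 773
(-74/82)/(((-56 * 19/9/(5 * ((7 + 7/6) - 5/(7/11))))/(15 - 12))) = 21645/610736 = 0.04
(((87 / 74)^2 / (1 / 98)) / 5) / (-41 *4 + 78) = -370881 / 1177340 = -0.32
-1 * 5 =-5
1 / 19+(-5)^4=11876 / 19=625.05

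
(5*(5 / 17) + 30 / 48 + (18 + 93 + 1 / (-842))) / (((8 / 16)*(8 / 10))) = 32376665 / 114512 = 282.74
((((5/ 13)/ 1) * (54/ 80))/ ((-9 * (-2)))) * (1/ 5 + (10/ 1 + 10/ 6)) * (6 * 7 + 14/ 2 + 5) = 2403/ 260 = 9.24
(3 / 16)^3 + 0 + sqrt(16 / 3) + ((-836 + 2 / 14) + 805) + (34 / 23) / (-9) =-28.71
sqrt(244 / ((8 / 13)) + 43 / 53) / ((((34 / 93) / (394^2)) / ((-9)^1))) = -32483133* sqrt(4464190) / 901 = -76173595.34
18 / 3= 6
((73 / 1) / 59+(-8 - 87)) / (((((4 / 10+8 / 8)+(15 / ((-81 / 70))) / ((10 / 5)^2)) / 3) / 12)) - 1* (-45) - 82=1796.75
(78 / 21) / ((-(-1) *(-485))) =-26 / 3395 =-0.01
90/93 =30/31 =0.97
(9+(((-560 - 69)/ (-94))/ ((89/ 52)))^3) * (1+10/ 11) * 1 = 105685849463187/ 805111961357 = 131.27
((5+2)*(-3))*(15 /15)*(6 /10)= -63 /5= -12.60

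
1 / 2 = 0.50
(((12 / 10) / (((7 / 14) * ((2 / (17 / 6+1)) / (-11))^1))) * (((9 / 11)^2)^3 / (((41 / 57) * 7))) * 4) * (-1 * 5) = 60.29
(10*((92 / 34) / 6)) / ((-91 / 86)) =-19780 / 4641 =-4.26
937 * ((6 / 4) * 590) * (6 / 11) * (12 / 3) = 19901880 / 11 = 1809261.82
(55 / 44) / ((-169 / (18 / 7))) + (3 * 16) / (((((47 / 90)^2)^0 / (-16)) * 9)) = -605831 / 7098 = -85.35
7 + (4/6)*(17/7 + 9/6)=202/21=9.62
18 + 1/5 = 91/5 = 18.20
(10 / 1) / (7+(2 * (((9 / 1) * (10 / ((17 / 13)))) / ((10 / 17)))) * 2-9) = 5 / 233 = 0.02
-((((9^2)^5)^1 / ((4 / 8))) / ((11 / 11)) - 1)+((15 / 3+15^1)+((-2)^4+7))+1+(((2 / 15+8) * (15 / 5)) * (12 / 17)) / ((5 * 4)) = -2963766721359 / 425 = -6973568756.14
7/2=3.50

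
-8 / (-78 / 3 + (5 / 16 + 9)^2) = -2048 / 15545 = -0.13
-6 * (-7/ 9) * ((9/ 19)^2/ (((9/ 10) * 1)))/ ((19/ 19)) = 420/ 361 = 1.16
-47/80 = -0.59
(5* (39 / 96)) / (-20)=-13 / 128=-0.10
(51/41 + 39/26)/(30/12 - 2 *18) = -225/2747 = -0.08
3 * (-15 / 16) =-45 / 16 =-2.81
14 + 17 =31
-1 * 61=-61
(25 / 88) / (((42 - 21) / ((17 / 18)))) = 425 / 33264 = 0.01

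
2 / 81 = 0.02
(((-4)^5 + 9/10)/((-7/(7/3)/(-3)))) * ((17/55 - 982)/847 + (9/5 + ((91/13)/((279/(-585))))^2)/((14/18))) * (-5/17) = 127391106950263/1522118290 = 83693.30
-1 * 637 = -637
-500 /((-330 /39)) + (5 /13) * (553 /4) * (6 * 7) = 655615 /286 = 2292.36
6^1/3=2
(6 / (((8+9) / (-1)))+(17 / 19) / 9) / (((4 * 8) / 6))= -737 / 15504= -0.05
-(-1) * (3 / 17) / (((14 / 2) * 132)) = 1 / 5236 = 0.00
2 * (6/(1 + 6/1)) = 12/7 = 1.71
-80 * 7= -560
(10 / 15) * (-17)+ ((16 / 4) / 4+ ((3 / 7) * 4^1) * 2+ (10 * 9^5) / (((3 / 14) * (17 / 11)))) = 636545755 / 357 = 1783041.33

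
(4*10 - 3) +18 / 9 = 39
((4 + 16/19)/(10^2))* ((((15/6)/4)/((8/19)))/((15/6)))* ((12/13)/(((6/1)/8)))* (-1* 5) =-0.18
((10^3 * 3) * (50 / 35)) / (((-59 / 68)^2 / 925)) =128316000000 / 24367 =5265974.47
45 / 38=1.18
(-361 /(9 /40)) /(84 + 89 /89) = -2888 /153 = -18.88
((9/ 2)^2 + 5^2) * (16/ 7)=724/ 7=103.43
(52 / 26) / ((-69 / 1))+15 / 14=1007 / 966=1.04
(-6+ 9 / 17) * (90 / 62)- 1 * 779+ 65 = -721.94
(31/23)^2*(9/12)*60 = 43245/529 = 81.75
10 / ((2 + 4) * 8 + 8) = 5 / 28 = 0.18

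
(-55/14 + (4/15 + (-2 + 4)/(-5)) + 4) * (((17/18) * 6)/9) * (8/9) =-884/25515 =-0.03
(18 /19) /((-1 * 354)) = -3 /1121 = -0.00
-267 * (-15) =4005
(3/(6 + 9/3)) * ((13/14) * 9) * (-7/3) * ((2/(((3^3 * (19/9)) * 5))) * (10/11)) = -26/627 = -0.04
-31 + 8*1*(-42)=-367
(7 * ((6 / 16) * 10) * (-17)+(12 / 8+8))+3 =-1735 / 4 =-433.75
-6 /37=-0.16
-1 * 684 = -684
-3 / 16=-0.19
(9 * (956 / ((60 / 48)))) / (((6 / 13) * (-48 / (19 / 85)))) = -59033 / 850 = -69.45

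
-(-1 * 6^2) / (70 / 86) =1548 / 35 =44.23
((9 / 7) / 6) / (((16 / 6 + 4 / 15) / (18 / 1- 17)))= 0.07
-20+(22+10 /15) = 8 /3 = 2.67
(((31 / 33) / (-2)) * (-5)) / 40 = 31 / 528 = 0.06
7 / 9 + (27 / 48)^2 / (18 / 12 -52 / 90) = 107173 / 95616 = 1.12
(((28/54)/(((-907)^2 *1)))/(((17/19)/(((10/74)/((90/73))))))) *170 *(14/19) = 0.00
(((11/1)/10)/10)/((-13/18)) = -99/650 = -0.15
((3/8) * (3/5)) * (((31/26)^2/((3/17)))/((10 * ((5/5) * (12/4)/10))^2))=16337/81120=0.20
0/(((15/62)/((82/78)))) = 0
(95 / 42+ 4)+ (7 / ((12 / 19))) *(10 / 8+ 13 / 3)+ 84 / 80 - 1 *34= 177377 / 5040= 35.19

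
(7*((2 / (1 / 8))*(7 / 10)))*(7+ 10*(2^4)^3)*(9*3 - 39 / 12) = 76280554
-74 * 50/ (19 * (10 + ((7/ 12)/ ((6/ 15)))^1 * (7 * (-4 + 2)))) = 1776/ 95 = 18.69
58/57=1.02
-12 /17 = -0.71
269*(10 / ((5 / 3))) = 1614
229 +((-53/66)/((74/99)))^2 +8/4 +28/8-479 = -5330247/21904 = -243.35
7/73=0.10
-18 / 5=-3.60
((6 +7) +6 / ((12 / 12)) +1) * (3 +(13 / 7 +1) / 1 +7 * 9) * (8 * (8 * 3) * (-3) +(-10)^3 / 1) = -15192640 / 7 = -2170377.14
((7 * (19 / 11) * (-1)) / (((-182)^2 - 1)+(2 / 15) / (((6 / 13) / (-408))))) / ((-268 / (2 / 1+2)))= 1995 / 364871749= 0.00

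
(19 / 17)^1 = 19 / 17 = 1.12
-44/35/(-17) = 44/595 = 0.07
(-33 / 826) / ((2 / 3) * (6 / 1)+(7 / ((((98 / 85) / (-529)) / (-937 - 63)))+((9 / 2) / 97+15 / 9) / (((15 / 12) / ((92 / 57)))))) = -2736855 / 220021589770288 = -0.00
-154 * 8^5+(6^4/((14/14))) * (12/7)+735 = -35303207/7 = -5043315.29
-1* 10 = -10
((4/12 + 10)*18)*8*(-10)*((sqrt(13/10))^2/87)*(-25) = 161200/29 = 5558.62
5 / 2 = 2.50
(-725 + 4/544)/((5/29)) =-2859371/680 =-4204.96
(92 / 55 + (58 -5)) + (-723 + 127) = -541.33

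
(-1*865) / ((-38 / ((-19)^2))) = 16435 / 2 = 8217.50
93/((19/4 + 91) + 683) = 0.12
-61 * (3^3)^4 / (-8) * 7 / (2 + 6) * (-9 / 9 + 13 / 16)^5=-55142849601 / 67108864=-821.69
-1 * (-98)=98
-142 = -142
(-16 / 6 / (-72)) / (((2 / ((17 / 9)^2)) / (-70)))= -4.63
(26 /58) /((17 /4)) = 52 /493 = 0.11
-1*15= -15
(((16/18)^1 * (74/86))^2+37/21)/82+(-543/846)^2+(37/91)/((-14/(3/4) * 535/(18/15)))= 10182298848567778/23113447157229975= 0.44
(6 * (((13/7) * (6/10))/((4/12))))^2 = 492804/1225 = 402.29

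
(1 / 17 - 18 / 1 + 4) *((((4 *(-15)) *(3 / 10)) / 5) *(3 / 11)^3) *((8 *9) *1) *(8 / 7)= 66344832 / 791945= 83.77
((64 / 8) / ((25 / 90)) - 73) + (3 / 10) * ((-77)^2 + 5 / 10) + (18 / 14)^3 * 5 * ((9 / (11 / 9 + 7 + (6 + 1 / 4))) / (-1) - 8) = 5872276379 / 3574060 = 1643.03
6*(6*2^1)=72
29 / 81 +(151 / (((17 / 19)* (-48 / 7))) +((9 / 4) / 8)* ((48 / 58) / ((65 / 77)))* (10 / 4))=-195725515 / 8306064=-23.56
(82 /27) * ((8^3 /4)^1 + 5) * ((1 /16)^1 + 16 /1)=1401421 /216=6488.06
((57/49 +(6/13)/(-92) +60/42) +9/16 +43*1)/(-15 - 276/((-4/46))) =10818139/740520144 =0.01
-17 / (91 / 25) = -425 / 91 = -4.67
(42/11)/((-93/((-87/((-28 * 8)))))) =-87/5456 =-0.02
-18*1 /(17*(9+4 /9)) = -162 /1445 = -0.11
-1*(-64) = 64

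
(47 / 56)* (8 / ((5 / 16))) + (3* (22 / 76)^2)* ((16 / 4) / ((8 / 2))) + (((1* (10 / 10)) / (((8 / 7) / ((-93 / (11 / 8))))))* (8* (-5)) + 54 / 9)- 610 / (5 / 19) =42812843 / 555940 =77.01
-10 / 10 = -1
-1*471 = -471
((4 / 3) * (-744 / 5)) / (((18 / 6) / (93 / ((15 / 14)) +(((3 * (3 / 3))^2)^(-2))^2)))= -2824699168 / 492075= -5740.38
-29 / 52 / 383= -0.00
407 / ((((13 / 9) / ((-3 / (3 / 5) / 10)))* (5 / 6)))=-10989 / 65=-169.06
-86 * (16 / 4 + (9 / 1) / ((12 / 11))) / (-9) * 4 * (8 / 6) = 16856 / 27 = 624.30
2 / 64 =1 / 32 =0.03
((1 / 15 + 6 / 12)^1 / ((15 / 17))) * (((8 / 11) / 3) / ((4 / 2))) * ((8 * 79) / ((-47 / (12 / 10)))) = -730592 / 581625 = -1.26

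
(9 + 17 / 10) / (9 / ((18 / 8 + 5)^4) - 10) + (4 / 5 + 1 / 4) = -719377 / 35352530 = -0.02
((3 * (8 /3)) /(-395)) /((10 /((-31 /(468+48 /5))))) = 31 /235815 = 0.00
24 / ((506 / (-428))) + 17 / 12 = -18.88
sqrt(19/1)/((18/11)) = 11 * sqrt(19)/18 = 2.66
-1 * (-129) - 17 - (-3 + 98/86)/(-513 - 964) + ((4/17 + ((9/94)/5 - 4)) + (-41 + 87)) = 78276223723/507452890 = 154.25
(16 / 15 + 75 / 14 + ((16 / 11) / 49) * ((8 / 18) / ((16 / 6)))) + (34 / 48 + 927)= 60419987 / 64680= 934.14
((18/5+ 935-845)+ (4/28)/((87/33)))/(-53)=-95059/53795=-1.77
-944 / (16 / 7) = -413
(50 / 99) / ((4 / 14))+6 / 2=472 / 99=4.77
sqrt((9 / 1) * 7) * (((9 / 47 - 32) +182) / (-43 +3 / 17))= -27693 * sqrt(7) / 2632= -27.84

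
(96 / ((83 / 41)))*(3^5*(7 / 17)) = 6695136 / 1411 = 4744.96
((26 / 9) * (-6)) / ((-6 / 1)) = 26 / 9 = 2.89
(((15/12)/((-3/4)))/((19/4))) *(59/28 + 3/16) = -1285/1596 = -0.81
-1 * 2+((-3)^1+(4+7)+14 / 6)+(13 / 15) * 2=151 / 15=10.07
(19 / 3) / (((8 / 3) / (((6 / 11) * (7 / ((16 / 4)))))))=399 / 176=2.27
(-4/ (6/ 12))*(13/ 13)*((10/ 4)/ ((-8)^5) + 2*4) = -524283/ 8192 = -64.00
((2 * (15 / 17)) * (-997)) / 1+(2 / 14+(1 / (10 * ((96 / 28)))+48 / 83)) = -4168871741 / 2370480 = -1758.66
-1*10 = -10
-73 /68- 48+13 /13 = -3269 /68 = -48.07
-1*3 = -3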